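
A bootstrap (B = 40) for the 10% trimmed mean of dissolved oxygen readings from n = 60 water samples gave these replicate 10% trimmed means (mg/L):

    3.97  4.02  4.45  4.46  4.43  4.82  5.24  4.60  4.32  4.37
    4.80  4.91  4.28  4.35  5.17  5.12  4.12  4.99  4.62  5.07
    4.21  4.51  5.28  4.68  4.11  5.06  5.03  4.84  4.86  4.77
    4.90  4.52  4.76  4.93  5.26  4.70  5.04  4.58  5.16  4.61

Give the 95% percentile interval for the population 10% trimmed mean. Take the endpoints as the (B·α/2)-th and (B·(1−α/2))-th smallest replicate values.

Sorted replicates: 3.97, 4.02, 4.11, 4.12, 4.21, 4.28, 4.32, 4.35, 4.37, 4.43, 4.45, 4.46, 4.51, 4.52, 4.58, 4.60, 4.61, 4.62, 4.68, 4.70, 4.76, 4.77, 4.80, 4.82, 4.84, 4.86, 4.90, 4.91, 4.93, 4.99, 5.03, 5.04, 5.06, 5.07, 5.12, 5.16, 5.17, 5.24, 5.26, 5.28
α = 0.05; lower rank = 40 × 0.025 = 1; upper rank = 40 × 0.975 = 39.
The 1st smallest replicate is 3.97; the 39th is 5.26.

(3.97, 5.26)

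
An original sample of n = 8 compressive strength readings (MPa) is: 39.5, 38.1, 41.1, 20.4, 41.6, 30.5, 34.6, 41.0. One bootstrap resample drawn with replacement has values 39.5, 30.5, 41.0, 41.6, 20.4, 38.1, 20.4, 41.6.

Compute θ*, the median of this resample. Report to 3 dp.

Sorted: 20.4, 20.4, 30.5, 38.1, 39.5, 41.0, 41.6, 41.6
Median = average of the two middle values = 38.800

θ* = 38.800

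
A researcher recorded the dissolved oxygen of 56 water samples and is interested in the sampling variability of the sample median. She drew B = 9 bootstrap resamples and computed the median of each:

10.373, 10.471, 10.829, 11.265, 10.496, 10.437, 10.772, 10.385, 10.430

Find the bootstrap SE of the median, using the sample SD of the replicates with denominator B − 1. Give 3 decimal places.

SE* = 0.297

Bootstrap SE is the standard deviation of the 9 replicate medians.
Mean of replicates: (10.373 + 10.471 + 10.829 + 11.265 + 10.496 + 10.437 + 10.772 + 10.385 + 10.430) / 9 = 95.4580 / 9 = 10.6064
Sum of squared deviations: (−0.2334)² + (−0.1354)² + (+0.2226)² + (+0.6586)² + (−0.1104)² + (−0.1694)² + (+0.1656)² + (−0.2214)² + (−0.1764)² = 0.7046
Variance = 0.7046 / 8 = 0.0881
SE* = √0.0881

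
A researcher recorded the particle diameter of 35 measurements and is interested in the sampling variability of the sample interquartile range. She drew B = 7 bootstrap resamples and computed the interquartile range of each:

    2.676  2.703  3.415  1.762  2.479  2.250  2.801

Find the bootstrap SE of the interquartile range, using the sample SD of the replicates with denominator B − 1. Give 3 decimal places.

SE* = 0.510

Bootstrap SE is the standard deviation of the 7 replicate interquartile ranges.
Mean of replicates: (2.676 + 2.703 + 3.415 + 1.762 + 2.479 + 2.250 + 2.801) / 7 = 18.0860 / 7 = 2.5837
Sum of squared deviations: (+0.0923)² + (+0.1193)² + (+0.8313)² + (−0.8217)² + (−0.1047)² + (−0.3337)² + (+0.2173)² = 1.5585
Variance = 1.5585 / 6 = 0.2598
SE* = √0.2598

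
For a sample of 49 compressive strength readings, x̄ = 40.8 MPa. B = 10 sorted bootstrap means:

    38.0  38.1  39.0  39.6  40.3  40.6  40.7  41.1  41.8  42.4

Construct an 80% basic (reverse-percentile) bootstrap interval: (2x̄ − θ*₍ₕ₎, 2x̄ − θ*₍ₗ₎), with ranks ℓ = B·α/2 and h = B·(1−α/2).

Percentile endpoints at ranks 1 and 9: θ*₍1₎ = 38.0, θ*₍9₎ = 41.8.
Basic interval reflects these around x̄:
  lower = 2 × 40.8 − 41.8 = 39.8
  upper = 2 × 40.8 − 38.0 = 43.6

(39.8, 43.6)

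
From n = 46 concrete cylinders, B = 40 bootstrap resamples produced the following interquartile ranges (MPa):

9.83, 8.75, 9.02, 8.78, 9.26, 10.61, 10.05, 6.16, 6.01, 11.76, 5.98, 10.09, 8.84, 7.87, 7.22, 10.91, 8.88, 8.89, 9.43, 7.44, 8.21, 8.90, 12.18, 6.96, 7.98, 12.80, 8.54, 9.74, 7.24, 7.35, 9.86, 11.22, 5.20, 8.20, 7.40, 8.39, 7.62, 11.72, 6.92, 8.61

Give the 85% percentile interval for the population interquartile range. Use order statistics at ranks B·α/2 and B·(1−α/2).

Sorted replicates: 5.20, 5.98, 6.01, 6.16, 6.92, 6.96, 7.22, 7.24, 7.35, 7.40, 7.44, 7.62, 7.87, 7.98, 8.20, 8.21, 8.39, 8.54, 8.61, 8.75, 8.78, 8.84, 8.88, 8.89, 8.90, 9.02, 9.26, 9.43, 9.74, 9.83, 9.86, 10.05, 10.09, 10.61, 10.91, 11.22, 11.72, 11.76, 12.18, 12.80
α = 0.15; lower rank = 40 × 0.075 = 3; upper rank = 40 × 0.925 = 37.
The 3rd smallest replicate is 6.01; the 37th is 11.72.

(6.01, 11.72)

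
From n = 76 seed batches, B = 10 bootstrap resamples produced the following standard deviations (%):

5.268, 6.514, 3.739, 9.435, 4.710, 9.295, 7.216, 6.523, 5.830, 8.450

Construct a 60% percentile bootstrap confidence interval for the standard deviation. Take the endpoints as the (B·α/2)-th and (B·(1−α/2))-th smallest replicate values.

(4.710, 8.450)

Sorted replicates: 3.739, 4.710, 5.268, 5.830, 6.514, 6.523, 7.216, 8.450, 9.295, 9.435
α = 0.40; lower rank = 10 × 0.200 = 2; upper rank = 10 × 0.800 = 8.
The 2nd smallest replicate is 4.710; the 8th is 8.450.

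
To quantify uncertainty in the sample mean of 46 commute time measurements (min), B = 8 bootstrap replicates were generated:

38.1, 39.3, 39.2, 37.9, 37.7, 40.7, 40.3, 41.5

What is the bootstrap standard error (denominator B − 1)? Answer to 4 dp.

Bootstrap SE is the standard deviation of the 8 replicate means.
Mean of replicates: (38.1 + 39.3 + 39.2 + 37.9 + 37.7 + 40.7 + 40.3 + 41.5) / 8 = 314.70000 / 8 = 39.33750
Sum of squared deviations: (−1.23750)² + (−0.03750)² + (−0.13750)² + (−1.43750)² + (−1.63750)² + (+1.36250)² + (+0.96250)² + (+2.16250)² = 13.75875
Variance = 13.75875 / 7 = 1.96554
SE* = √1.96554

SE* = 1.4020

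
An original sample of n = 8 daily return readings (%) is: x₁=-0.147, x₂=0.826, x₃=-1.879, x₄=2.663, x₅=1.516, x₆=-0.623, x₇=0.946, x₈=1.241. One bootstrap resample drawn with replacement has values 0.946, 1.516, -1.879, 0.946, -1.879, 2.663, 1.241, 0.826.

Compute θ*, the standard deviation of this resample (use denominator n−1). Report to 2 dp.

Mean = 0.5475; sum of squared deviations = 18.0652
s² = 18.0652 / 7 = 2.5807
s = √2.5807 = 1.61

θ* = 1.61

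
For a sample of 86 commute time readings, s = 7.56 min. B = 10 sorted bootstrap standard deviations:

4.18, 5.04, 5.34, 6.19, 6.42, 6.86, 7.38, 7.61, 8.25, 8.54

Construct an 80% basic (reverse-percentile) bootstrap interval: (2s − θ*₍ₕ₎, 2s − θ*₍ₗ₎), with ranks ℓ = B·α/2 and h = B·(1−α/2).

Percentile endpoints at ranks 1 and 9: θ*₍1₎ = 4.18, θ*₍9₎ = 8.25.
Basic interval reflects these around s:
  lower = 2 × 7.56 − 8.25 = 6.87
  upper = 2 × 7.56 − 4.18 = 10.94

(6.87, 10.94)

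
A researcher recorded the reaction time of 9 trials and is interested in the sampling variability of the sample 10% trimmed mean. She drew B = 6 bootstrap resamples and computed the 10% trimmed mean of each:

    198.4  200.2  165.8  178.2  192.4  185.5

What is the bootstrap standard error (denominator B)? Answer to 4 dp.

Bootstrap SE is the standard deviation of the 6 replicate 10% trimmed means.
Mean of replicates: (198.4 + 200.2 + 165.8 + 178.2 + 192.4 + 185.5) / 6 = 1120.50000 / 6 = 186.75000
Sum of squared deviations: (+11.65000)² + (+13.45000)² + (−20.95000)² + (−8.55000)² + (+5.65000)² + (−1.25000)² = 862.11500
Variance = 862.11500 / 6 = 143.68583
SE* = √143.68583

SE* = 11.9869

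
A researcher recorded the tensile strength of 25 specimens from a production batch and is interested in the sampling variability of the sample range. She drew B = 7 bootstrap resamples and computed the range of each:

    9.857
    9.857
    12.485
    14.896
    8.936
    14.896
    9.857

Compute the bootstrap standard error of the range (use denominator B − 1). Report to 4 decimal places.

Bootstrap SE is the standard deviation of the 7 replicate ranges.
Mean of replicates: (9.857 + 9.857 + 12.485 + 14.896 + 8.936 + 14.896 + 9.857) / 7 = 80.78400 / 7 = 11.54057
Sum of squared deviations: (−1.68357)² + (−1.68357)² + (+0.94443)² + (+3.35543)² + (−2.60457)² + (+3.35543)² + (−1.68357)² = 38.69678
Variance = 38.69678 / 6 = 6.44946
SE* = √6.44946

SE* = 2.5396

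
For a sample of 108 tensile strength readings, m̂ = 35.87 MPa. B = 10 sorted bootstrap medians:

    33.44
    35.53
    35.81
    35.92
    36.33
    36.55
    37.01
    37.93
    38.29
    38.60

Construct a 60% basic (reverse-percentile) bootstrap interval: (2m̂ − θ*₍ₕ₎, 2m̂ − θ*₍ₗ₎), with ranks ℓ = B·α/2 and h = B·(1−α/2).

(33.81, 36.21)

Percentile endpoints at ranks 2 and 8: θ*₍2₎ = 35.53, θ*₍8₎ = 37.93.
Basic interval reflects these around m̂:
  lower = 2 × 35.87 − 37.93 = 33.81
  upper = 2 × 35.87 − 35.53 = 36.21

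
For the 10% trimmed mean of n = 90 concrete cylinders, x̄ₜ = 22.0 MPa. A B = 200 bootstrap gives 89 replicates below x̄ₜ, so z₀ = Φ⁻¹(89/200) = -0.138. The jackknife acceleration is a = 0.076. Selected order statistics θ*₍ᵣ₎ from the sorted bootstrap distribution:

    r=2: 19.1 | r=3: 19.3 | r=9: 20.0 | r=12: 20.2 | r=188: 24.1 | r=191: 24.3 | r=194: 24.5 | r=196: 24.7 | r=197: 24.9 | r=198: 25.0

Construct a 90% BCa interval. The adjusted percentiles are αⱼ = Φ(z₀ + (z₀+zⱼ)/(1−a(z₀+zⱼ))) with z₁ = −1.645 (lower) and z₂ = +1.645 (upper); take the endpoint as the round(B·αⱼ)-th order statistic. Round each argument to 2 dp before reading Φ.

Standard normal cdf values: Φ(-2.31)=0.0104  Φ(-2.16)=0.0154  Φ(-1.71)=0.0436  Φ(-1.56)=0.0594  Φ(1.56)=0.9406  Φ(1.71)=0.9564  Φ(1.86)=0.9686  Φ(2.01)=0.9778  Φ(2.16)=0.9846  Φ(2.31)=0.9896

Lower: z₀ + z₁ = -0.138 + (-1.645) = -1.783; 1 − a(z₀+z₁) = 1 − (0.076)(-1.783) = 1.1355; argument = -0.138 + (-1.783)/1.1355 = -1.7082 → -1.71.
α₁ = Φ(-1.71) = 0.0436; rank = round(200 × 0.0436) = 9; θ*₍9₎ = 20.0.
Upper: z₀ + z₂ = 1.507; 1 − a(z₀+z₂) = 0.8855; argument = 1.5639 → 1.56; α₂ = 0.9406; rank = 188; θ*₍188₎ = 24.1.

(20.0, 24.1)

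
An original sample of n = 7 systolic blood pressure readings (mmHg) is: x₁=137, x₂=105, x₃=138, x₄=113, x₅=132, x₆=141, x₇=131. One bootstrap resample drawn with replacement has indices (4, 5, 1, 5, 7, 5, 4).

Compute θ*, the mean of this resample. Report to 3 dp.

Resample values: 113, 132, 137, 132, 131, 132, 113.
Mean = (113 + 132 + 137 + 132 + 131 + 132 + 113) / 7 = 890.0 / 7 = 127.143

θ* = 127.143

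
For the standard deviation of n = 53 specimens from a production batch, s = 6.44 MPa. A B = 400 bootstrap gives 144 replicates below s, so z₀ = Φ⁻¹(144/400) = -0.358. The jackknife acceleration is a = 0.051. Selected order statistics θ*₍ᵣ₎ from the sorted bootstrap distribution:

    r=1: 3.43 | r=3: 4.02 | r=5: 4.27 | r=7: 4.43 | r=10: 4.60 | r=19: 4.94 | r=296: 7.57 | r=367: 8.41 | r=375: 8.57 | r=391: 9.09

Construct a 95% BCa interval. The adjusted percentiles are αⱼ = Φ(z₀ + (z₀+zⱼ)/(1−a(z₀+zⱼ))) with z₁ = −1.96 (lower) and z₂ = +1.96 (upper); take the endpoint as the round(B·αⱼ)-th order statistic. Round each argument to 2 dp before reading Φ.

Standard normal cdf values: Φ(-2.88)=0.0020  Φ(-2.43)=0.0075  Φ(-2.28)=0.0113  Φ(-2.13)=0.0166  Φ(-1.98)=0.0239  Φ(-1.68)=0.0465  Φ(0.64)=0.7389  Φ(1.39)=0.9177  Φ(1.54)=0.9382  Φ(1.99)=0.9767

Lower: z₀ + z₁ = -0.358 + (-1.960) = -2.318; 1 − a(z₀+z₁) = 1 − (0.051)(-2.318) = 1.1182; argument = -0.358 + (-2.318)/1.1182 = -2.4309 → -2.43.
α₁ = Φ(-2.43) = 0.0075; rank = round(400 × 0.0075) = 3; θ*₍3₎ = 4.02.
Upper: z₀ + z₂ = 1.602; 1 − a(z₀+z₂) = 0.9183; argument = 1.3865 → 1.39; α₂ = 0.9177; rank = 367; θ*₍367₎ = 8.41.

(4.02, 8.41)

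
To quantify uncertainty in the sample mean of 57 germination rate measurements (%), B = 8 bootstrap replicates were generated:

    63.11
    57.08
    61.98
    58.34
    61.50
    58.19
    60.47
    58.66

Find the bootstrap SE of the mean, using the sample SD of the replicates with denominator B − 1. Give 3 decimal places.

SE* = 2.150

Bootstrap SE is the standard deviation of the 8 replicate means.
Mean of replicates: (63.11 + 57.08 + 61.98 + 58.34 + 61.50 + 58.19 + 60.47 + 58.66) / 8 = 479.3300 / 8 = 59.9162
Sum of squared deviations: (+3.1938)² + (−2.8362)² + (+2.0637)² + (−1.5762)² + (+1.5838)² + (−1.7263)² + (+0.5538)² + (−1.2563)² = 32.3610
Variance = 32.3610 / 7 = 4.6230
SE* = √4.6230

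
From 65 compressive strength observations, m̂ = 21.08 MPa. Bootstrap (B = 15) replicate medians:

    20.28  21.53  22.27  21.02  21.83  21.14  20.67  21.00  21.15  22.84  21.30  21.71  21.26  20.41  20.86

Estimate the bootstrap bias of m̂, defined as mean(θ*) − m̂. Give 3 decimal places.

bias = +0.205

mean(θ*) = (20.28 + 21.53 + 22.27 + 21.02 + 21.83 + 21.14 + 20.67 + 21.00 + 21.15 + 22.84 + 21.30 + 21.71 + 21.26 + 20.41 + 20.86) / 15 = 21.2847
bias = 21.2847 − 21.08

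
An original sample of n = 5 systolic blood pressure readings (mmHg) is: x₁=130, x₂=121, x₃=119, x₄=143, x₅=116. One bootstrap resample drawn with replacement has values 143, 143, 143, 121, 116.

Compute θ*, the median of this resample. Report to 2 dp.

Sorted: 116, 121, 143, 143, 143
Median = middle value = 143.00

θ* = 143.00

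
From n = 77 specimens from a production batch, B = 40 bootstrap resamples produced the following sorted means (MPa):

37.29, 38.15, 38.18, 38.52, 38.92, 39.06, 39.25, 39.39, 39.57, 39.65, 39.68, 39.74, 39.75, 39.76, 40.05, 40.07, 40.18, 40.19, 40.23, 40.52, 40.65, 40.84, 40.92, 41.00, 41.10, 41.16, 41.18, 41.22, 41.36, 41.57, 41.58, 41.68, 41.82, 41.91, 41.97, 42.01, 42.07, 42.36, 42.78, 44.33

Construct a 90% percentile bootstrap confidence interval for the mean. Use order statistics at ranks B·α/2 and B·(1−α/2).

α = 0.10; lower rank = 40 × 0.050 = 2; upper rank = 40 × 0.950 = 38.
The 2nd smallest replicate is 38.15; the 38th is 42.36.

(38.15, 42.36)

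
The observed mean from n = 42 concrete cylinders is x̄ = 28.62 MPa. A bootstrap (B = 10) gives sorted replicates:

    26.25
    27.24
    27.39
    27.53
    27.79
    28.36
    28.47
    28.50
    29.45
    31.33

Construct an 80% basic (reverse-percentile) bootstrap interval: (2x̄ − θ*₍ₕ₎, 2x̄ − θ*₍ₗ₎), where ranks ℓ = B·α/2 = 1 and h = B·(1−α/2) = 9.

(27.79, 30.99)

Percentile endpoints at ranks 1 and 9: θ*₍1₎ = 26.25, θ*₍9₎ = 29.45.
Basic interval reflects these around x̄:
  lower = 2 × 28.62 − 29.45 = 27.79
  upper = 2 × 28.62 − 26.25 = 30.99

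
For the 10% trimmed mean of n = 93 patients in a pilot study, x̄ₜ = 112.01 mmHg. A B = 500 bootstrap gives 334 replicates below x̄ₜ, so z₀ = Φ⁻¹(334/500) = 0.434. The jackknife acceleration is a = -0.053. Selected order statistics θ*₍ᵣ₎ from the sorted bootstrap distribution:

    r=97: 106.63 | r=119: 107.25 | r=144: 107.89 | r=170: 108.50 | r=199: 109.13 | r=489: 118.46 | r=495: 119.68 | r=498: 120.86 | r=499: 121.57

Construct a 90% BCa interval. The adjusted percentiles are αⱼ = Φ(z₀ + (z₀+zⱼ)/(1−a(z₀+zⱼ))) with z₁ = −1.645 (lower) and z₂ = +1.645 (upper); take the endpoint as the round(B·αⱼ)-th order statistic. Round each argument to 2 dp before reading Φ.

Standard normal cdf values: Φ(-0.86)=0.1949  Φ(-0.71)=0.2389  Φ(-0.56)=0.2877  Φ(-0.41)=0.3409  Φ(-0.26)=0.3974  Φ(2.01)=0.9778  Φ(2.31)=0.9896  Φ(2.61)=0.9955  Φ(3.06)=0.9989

(106.63, 119.68)

Lower: z₀ + z₁ = 0.434 + (-1.645) = -1.211; 1 − a(z₀+z₁) = 1 − (-0.053)(-1.211) = 0.9358; argument = 0.434 + (-1.211)/0.9358 = -0.8601 → -0.86.
α₁ = Φ(-0.86) = 0.1949; rank = round(500 × 0.1949) = 97; θ*₍97₎ = 106.63.
Upper: z₀ + z₂ = 2.079; 1 − a(z₀+z₂) = 1.1102; argument = 2.3067 → 2.31; α₂ = 0.9896; rank = 495; θ*₍495₎ = 119.68.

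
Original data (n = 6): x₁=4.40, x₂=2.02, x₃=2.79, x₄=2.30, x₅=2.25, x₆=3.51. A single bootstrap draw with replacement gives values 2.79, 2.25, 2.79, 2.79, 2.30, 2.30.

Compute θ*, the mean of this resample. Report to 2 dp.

Mean = (2.79 + 2.25 + 2.79 + 2.79 + 2.30 + 2.30) / 6 = 15.220 / 6 = 2.54

θ* = 2.54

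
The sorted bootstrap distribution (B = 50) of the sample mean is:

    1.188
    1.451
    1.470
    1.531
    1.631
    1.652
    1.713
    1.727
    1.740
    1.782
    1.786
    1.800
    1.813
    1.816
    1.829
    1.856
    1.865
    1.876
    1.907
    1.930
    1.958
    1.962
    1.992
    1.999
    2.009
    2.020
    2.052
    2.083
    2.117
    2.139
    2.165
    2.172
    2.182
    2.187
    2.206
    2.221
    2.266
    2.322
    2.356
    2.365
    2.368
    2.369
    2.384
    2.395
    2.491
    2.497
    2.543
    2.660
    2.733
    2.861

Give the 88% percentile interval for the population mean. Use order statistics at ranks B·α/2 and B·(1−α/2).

α = 0.12; lower rank = 50 × 0.060 = 3; upper rank = 50 × 0.940 = 47.
The 3rd smallest replicate is 1.470; the 47th is 2.543.

(1.470, 2.543)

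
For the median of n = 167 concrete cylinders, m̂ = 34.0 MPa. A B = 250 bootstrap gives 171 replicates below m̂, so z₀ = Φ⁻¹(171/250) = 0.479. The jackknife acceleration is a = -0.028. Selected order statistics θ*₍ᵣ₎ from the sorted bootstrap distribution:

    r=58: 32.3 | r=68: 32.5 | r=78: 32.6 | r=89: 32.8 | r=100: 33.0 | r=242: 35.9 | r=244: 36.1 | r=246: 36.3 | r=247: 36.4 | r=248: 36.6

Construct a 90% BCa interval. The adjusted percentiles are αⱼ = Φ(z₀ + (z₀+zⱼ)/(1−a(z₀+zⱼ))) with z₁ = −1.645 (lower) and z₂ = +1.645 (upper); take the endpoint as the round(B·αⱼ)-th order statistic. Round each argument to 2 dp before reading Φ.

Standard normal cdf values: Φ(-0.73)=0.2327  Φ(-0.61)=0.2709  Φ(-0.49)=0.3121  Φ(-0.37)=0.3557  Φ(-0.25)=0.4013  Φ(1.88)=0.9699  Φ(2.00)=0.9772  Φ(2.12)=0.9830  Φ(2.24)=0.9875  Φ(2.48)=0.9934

Lower: z₀ + z₁ = 0.479 + (-1.645) = -1.166; 1 − a(z₀+z₁) = 1 − (-0.028)(-1.166) = 0.9674; argument = 0.479 + (-1.166)/0.9674 = -0.7264 → -0.73.
α₁ = Φ(-0.73) = 0.2327; rank = round(250 × 0.2327) = 58; θ*₍58₎ = 32.3.
Upper: z₀ + z₂ = 2.124; 1 − a(z₀+z₂) = 1.0595; argument = 2.4838 → 2.48; α₂ = 0.9934; rank = 248; θ*₍248₎ = 36.6.

(32.3, 36.6)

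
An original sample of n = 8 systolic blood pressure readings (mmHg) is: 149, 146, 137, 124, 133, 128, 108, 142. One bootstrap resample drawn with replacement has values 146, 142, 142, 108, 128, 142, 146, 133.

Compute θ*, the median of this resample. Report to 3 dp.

Sorted: 108, 128, 133, 142, 142, 142, 146, 146
Median = average of the two middle values = 142.000

θ* = 142.000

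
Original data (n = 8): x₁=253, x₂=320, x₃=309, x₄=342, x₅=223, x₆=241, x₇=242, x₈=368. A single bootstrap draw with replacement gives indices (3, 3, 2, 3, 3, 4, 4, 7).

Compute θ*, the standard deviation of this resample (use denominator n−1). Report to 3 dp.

Resample values: 309, 309, 320, 309, 309, 342, 342, 242.
Mean = 310.2500; sum of squared deviations = 6775.5000
s² = 6775.5000 / 7 = 967.9286
s = √967.9286 = 31.112

θ* = 31.112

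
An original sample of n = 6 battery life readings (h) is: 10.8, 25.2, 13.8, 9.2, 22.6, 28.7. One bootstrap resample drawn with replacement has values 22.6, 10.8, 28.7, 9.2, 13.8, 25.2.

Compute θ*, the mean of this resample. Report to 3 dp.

θ* = 18.383

Mean = (22.6 + 10.8 + 28.7 + 9.2 + 13.8 + 25.2) / 6 = 110.30 / 6 = 18.383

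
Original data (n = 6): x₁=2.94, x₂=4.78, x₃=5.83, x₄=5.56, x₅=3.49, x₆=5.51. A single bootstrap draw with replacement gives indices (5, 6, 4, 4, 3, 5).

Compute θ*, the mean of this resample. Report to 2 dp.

Resample values: 3.49, 5.51, 5.56, 5.56, 5.83, 3.49.
Mean = (3.49 + 5.51 + 5.56 + 5.56 + 5.83 + 3.49) / 6 = 29.440 / 6 = 4.91

θ* = 4.91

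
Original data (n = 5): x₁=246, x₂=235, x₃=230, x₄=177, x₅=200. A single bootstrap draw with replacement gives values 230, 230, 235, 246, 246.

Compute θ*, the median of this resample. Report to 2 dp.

Sorted: 230, 230, 235, 246, 246
Median = middle value = 235.00

θ* = 235.00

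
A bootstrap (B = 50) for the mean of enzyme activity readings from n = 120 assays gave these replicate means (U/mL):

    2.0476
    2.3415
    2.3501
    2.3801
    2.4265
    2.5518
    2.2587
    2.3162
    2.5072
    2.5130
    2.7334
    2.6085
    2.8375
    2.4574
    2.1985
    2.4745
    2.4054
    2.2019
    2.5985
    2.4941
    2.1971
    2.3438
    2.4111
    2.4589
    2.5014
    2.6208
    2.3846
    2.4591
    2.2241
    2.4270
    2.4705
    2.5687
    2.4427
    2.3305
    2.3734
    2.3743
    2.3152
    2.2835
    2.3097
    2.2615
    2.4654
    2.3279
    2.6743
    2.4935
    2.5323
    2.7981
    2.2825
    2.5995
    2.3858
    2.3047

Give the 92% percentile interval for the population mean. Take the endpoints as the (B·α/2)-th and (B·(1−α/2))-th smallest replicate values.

(2.1971, 2.7334)

Sorted replicates: 2.0476, 2.1971, 2.1985, 2.2019, 2.2241, 2.2587, 2.2615, 2.2825, 2.2835, 2.3047, 2.3097, 2.3152, 2.3162, 2.3279, 2.3305, 2.3415, 2.3438, 2.3501, 2.3734, 2.3743, 2.3801, 2.3846, 2.3858, 2.4054, 2.4111, 2.4265, 2.4270, 2.4427, 2.4574, 2.4589, 2.4591, 2.4654, 2.4705, 2.4745, 2.4935, 2.4941, 2.5014, 2.5072, 2.5130, 2.5323, 2.5518, 2.5687, 2.5985, 2.5995, 2.6085, 2.6208, 2.6743, 2.7334, 2.7981, 2.8375
α = 0.08; lower rank = 50 × 0.040 = 2; upper rank = 50 × 0.960 = 48.
The 2nd smallest replicate is 2.1971; the 48th is 2.7334.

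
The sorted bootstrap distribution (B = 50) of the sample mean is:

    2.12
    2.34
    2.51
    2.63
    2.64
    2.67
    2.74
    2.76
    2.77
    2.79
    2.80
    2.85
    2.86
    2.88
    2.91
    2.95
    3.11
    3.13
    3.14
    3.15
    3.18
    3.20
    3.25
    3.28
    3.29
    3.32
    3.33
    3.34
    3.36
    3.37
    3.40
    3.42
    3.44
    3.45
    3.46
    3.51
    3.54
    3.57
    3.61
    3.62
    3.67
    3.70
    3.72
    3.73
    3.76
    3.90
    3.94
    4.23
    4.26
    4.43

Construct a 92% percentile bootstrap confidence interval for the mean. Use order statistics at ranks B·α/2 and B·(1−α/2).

α = 0.08; lower rank = 50 × 0.040 = 2; upper rank = 50 × 0.960 = 48.
The 2nd smallest replicate is 2.34; the 48th is 4.23.

(2.34, 4.23)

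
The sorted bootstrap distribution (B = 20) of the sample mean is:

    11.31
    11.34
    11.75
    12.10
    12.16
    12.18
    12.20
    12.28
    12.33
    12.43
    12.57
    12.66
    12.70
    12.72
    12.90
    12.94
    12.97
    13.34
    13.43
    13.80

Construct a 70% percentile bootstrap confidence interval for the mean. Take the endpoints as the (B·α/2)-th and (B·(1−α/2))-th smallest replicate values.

(11.75, 12.97)

α = 0.30; lower rank = 20 × 0.150 = 3; upper rank = 20 × 0.850 = 17.
The 3rd smallest replicate is 11.75; the 17th is 12.97.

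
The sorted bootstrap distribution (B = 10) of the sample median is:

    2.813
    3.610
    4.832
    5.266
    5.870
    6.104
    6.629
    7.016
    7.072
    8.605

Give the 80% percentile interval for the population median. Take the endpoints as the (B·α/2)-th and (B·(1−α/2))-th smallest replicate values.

(2.813, 7.072)

α = 0.20; lower rank = 10 × 0.100 = 1; upper rank = 10 × 0.900 = 9.
The 1st smallest replicate is 2.813; the 9th is 7.072.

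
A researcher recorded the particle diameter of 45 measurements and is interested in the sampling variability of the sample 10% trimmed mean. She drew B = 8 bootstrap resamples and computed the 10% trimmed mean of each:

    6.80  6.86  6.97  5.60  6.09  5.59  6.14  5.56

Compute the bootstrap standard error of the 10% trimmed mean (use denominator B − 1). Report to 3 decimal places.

SE* = 0.603

Bootstrap SE is the standard deviation of the 8 replicate 10% trimmed means.
Mean of replicates: (6.80 + 6.86 + 6.97 + 5.60 + 6.09 + 5.59 + 6.14 + 5.56) / 8 = 49.6100 / 8 = 6.2012
Sum of squared deviations: (+0.5987)² + (+0.6588)² + (+0.7687)² + (−0.6013)² + (−0.1113)² + (−0.6113)² + (−0.0613)² + (−0.6413)² = 2.5459
Variance = 2.5459 / 7 = 0.3637
SE* = √0.3637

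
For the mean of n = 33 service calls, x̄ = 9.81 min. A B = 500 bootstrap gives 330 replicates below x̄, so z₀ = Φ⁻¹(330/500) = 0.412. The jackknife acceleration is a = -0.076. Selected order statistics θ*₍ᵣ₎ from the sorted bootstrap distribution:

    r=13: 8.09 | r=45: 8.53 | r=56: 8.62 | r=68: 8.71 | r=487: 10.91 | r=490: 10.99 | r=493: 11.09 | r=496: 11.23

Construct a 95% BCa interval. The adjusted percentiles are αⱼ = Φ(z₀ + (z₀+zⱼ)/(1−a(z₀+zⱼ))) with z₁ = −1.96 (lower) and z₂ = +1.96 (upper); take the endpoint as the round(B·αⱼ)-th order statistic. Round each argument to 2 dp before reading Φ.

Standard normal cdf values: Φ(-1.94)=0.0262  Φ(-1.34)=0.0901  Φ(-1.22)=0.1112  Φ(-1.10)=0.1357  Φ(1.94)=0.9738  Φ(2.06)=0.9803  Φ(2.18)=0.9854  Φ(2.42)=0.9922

Lower: z₀ + z₁ = 0.412 + (-1.960) = -1.548; 1 − a(z₀+z₁) = 1 − (-0.076)(-1.548) = 0.8824; argument = 0.412 + (-1.548)/0.8824 = -1.3424 → -1.34.
α₁ = Φ(-1.34) = 0.0901; rank = round(500 × 0.0901) = 45; θ*₍45₎ = 8.53.
Upper: z₀ + z₂ = 2.372; 1 − a(z₀+z₂) = 1.1803; argument = 2.4217 → 2.42; α₂ = 0.9922; rank = 496; θ*₍496₎ = 11.23.

(8.53, 11.23)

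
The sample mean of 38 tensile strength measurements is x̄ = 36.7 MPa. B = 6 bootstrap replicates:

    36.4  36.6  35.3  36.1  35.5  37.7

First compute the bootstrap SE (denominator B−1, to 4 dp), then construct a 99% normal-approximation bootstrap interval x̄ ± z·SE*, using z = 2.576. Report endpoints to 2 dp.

(34.47, 38.93)

Mean of replicates = 36.2667; sum of squared deviations = 3.7333; SE* = √(3.7333/5) = 0.8641
Margin = 2.576 × 0.8641 = 2.226
Interval: 36.7 ± 2.226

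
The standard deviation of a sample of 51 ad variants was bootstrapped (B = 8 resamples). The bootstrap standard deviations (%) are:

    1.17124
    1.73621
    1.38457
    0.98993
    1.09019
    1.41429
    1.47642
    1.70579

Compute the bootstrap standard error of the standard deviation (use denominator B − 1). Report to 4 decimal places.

SE* = 0.2732

Bootstrap SE is the standard deviation of the 8 replicate standard deviations.
Mean of replicates: (1.17124 + 1.73621 + 1.38457 + 0.98993 + 1.09019 + 1.41429 + 1.47642 + 1.70579) / 8 = 10.968640 / 8 = 1.371080
Sum of squared deviations: (−0.199840)² + (+0.365130)² + (+0.013490)² + (−0.381150)² + (−0.280890)² + (+0.043210)² + (+0.105340)² + (+0.334710)² = 0.522607
Variance = 0.522607 / 7 = 0.074658
SE* = √0.074658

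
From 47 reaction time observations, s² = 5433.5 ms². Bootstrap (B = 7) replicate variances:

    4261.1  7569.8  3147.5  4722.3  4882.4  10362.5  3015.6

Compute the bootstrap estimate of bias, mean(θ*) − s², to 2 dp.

mean(θ*) = (4261.1 + 7569.8 + 3147.5 + 4722.3 + 4882.4 + 10362.5 + 3015.6) / 7 = 5423.029
bias = 5423.029 − 5433.5

bias = −10.47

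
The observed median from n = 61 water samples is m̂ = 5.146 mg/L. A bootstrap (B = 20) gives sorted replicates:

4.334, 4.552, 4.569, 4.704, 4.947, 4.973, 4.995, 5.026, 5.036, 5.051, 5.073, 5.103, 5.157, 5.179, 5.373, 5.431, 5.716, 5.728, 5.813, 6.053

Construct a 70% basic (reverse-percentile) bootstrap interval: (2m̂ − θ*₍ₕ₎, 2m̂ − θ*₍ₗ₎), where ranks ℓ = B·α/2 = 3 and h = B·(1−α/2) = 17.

(4.576, 5.723)

Percentile endpoints at ranks 3 and 17: θ*₍3₎ = 4.569, θ*₍17₎ = 5.716.
Basic interval reflects these around m̂:
  lower = 2 × 5.146 − 5.716 = 4.576
  upper = 2 × 5.146 − 4.569 = 5.723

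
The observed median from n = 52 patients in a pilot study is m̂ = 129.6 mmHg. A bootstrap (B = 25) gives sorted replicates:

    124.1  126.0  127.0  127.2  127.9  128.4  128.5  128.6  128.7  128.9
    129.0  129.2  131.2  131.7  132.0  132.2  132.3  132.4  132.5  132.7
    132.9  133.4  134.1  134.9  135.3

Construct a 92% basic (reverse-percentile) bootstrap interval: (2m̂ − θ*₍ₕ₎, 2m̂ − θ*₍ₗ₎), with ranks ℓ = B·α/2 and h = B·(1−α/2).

Percentile endpoints at ranks 1 and 24: θ*₍1₎ = 124.1, θ*₍24₎ = 134.9.
Basic interval reflects these around m̂:
  lower = 2 × 129.6 − 134.9 = 124.3
  upper = 2 × 129.6 − 124.1 = 135.1

(124.3, 135.1)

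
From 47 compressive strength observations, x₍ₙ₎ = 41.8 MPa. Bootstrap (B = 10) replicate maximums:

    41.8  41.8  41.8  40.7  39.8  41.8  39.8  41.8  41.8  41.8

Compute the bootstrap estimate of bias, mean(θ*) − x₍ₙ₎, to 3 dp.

mean(θ*) = (41.8 + 41.8 + 41.8 + 40.7 + 39.8 + 41.8 + 39.8 + 41.8 + 41.8 + 41.8) / 10 = 41.2900
bias = 41.2900 − 41.8

bias = −0.510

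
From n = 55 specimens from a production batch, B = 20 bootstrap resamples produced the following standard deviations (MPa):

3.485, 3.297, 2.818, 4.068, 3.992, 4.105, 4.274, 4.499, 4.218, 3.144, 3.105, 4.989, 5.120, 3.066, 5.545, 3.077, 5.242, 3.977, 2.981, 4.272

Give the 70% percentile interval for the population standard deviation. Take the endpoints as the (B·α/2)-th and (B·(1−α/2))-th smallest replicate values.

(3.066, 4.989)

Sorted replicates: 2.818, 2.981, 3.066, 3.077, 3.105, 3.144, 3.297, 3.485, 3.977, 3.992, 4.068, 4.105, 4.218, 4.272, 4.274, 4.499, 4.989, 5.120, 5.242, 5.545
α = 0.30; lower rank = 20 × 0.150 = 3; upper rank = 20 × 0.850 = 17.
The 3rd smallest replicate is 3.066; the 17th is 4.989.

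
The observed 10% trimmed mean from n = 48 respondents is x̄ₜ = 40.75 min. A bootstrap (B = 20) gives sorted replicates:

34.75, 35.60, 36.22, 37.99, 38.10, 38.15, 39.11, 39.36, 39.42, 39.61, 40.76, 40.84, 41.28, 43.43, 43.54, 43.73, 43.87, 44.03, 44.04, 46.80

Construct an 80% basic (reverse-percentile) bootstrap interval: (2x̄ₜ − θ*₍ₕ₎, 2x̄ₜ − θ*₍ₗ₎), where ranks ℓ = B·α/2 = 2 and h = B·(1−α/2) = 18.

Percentile endpoints at ranks 2 and 18: θ*₍2₎ = 35.60, θ*₍18₎ = 44.03.
Basic interval reflects these around x̄ₜ:
  lower = 2 × 40.75 − 44.03 = 37.47
  upper = 2 × 40.75 − 35.60 = 45.90

(37.47, 45.90)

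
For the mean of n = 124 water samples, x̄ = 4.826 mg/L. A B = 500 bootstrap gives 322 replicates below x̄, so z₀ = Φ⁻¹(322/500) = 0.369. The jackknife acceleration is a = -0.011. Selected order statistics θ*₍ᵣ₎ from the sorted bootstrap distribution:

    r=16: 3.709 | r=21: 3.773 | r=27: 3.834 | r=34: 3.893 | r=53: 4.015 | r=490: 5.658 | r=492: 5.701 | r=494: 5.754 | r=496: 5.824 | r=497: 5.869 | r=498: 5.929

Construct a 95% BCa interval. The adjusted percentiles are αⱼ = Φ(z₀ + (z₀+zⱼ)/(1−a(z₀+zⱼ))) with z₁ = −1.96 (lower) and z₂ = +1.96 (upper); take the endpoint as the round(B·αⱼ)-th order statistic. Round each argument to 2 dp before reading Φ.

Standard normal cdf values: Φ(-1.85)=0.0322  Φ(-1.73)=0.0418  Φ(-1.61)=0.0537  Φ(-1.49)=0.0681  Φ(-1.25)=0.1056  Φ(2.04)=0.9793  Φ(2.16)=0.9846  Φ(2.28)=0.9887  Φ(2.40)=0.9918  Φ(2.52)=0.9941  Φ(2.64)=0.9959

Lower: z₀ + z₁ = 0.369 + (-1.960) = -1.591; 1 − a(z₀+z₁) = 1 − (-0.011)(-1.591) = 0.9825; argument = 0.369 + (-1.591)/0.9825 = -1.2503 → -1.25.
α₁ = Φ(-1.25) = 0.1056; rank = round(500 × 0.1056) = 53; θ*₍53₎ = 4.015.
Upper: z₀ + z₂ = 2.329; 1 − a(z₀+z₂) = 1.0256; argument = 2.6398 → 2.64; α₂ = 0.9959; rank = 498; θ*₍498₎ = 5.929.

(4.015, 5.929)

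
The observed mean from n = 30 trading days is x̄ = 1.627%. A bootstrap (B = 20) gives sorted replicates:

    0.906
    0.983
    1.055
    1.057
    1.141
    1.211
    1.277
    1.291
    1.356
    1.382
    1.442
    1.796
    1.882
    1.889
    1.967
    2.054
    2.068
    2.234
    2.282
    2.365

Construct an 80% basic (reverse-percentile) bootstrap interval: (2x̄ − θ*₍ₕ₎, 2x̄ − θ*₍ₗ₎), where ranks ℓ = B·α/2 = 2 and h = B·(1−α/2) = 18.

(1.020, 2.271)

Percentile endpoints at ranks 2 and 18: θ*₍2₎ = 0.983, θ*₍18₎ = 2.234.
Basic interval reflects these around x̄:
  lower = 2 × 1.627 − 2.234 = 1.020
  upper = 2 × 1.627 − 0.983 = 2.271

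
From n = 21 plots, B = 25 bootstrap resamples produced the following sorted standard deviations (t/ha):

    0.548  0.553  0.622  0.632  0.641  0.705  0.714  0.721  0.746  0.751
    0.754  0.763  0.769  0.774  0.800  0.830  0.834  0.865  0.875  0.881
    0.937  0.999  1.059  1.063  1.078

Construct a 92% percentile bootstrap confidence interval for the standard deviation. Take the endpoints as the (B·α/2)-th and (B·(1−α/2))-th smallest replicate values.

(0.548, 1.063)

α = 0.08; lower rank = 25 × 0.040 = 1; upper rank = 25 × 0.960 = 24.
The 1st smallest replicate is 0.548; the 24th is 1.063.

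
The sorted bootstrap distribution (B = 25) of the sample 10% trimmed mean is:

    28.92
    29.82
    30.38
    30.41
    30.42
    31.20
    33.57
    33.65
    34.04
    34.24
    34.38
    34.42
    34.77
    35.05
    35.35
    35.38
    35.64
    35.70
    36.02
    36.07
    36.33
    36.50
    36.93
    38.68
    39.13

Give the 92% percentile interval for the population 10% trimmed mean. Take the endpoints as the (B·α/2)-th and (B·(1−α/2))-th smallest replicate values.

α = 0.08; lower rank = 25 × 0.040 = 1; upper rank = 25 × 0.960 = 24.
The 1st smallest replicate is 28.92; the 24th is 38.68.

(28.92, 38.68)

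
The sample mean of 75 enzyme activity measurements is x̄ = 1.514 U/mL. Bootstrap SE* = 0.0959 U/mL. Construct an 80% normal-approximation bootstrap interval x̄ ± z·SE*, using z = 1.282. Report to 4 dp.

Margin = 1.282 × 0.0959 = 0.12294
Interval: 1.514 ± 0.12294

(1.3911, 1.6369)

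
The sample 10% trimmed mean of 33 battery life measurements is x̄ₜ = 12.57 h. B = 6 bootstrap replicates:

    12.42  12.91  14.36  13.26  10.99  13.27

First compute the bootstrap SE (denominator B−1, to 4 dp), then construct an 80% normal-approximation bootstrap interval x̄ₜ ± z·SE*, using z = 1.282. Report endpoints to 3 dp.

(11.134, 14.006)

Mean of replicates = 12.8683; sum of squared deviations = 6.2707; SE* = √(6.2707/5) = 1.1199
Margin = 1.282 × 1.1199 = 1.4357
Interval: 12.57 ± 1.4357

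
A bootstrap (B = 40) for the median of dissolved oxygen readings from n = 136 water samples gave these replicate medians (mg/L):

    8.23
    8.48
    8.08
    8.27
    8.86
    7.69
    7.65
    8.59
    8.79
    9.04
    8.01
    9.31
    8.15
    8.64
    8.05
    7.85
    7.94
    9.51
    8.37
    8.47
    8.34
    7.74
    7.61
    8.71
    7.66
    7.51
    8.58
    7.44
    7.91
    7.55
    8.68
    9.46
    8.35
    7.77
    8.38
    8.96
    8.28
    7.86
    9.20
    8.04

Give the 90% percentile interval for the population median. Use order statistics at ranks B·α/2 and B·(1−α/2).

Sorted replicates: 7.44, 7.51, 7.55, 7.61, 7.65, 7.66, 7.69, 7.74, 7.77, 7.85, 7.86, 7.91, 7.94, 8.01, 8.04, 8.05, 8.08, 8.15, 8.23, 8.27, 8.28, 8.34, 8.35, 8.37, 8.38, 8.47, 8.48, 8.58, 8.59, 8.64, 8.68, 8.71, 8.79, 8.86, 8.96, 9.04, 9.20, 9.31, 9.46, 9.51
α = 0.10; lower rank = 40 × 0.050 = 2; upper rank = 40 × 0.950 = 38.
The 2nd smallest replicate is 7.51; the 38th is 9.31.

(7.51, 9.31)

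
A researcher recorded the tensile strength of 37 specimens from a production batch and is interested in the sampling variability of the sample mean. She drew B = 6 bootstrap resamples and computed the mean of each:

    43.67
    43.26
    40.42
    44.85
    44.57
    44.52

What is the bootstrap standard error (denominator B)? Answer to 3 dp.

SE* = 1.504

Bootstrap SE is the standard deviation of the 6 replicate means.
Mean of replicates: (43.67 + 43.26 + 40.42 + 44.85 + 44.57 + 44.52) / 6 = 261.2900 / 6 = 43.5483
Sum of squared deviations: (+0.1217)² + (−0.2883)² + (−3.1283)² + (+1.3017)² + (+1.0217)² + (+0.9717)² = 13.5667
Variance = 13.5667 / 6 = 2.2611
SE* = √2.2611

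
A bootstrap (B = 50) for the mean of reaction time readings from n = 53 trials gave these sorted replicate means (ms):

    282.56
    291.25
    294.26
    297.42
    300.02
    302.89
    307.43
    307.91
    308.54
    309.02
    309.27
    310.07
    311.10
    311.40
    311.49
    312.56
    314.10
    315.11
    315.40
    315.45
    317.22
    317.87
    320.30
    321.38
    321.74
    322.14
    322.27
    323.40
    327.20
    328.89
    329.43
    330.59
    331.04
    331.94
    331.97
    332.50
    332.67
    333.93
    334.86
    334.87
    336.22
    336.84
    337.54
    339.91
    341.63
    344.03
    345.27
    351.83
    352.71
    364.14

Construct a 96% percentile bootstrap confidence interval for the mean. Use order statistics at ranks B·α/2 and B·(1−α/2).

α = 0.04; lower rank = 50 × 0.020 = 1; upper rank = 50 × 0.980 = 49.
The 1st smallest replicate is 282.56; the 49th is 352.71.

(282.56, 352.71)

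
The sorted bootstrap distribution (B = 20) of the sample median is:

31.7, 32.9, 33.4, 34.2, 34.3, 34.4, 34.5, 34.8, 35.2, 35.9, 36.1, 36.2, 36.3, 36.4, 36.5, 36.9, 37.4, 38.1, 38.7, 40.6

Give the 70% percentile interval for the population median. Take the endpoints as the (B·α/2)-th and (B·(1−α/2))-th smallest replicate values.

(33.4, 37.4)

α = 0.30; lower rank = 20 × 0.150 = 3; upper rank = 20 × 0.850 = 17.
The 3rd smallest replicate is 33.4; the 17th is 37.4.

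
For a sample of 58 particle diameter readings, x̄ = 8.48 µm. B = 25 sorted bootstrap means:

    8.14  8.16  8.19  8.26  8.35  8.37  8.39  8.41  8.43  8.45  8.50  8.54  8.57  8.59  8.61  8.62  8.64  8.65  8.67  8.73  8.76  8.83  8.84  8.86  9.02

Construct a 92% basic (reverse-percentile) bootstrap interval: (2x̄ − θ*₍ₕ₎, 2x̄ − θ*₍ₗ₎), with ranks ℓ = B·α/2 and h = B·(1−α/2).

(8.10, 8.82)

Percentile endpoints at ranks 1 and 24: θ*₍1₎ = 8.14, θ*₍24₎ = 8.86.
Basic interval reflects these around x̄:
  lower = 2 × 8.48 − 8.86 = 8.10
  upper = 2 × 8.48 − 8.14 = 8.82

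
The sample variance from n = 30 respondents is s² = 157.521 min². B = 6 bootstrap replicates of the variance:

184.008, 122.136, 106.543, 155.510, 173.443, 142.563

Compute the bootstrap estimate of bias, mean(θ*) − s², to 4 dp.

mean(θ*) = (184.008 + 122.136 + 106.543 + 155.510 + 173.443 + 142.563) / 6 = 147.36717
bias = 147.36717 − 157.521

bias = −10.1538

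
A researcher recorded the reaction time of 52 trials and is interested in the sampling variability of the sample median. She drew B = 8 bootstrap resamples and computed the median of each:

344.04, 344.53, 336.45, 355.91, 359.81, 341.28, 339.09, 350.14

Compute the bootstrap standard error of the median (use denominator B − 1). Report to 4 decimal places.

SE* = 8.2113

Bootstrap SE is the standard deviation of the 8 replicate medians.
Mean of replicates: (344.04 + 344.53 + 336.45 + 355.91 + 359.81 + 341.28 + 339.09 + 350.14) / 8 = 2771.25000 / 8 = 346.40625
Sum of squared deviations: (−2.36625)² + (−1.87625)² + (−9.95625)² + (+9.50375)² + (+13.40375)² + (−5.12625)² + (−7.31625)² + (+3.73375)² = 471.97499
Variance = 471.97499 / 7 = 67.42500
SE* = √67.42500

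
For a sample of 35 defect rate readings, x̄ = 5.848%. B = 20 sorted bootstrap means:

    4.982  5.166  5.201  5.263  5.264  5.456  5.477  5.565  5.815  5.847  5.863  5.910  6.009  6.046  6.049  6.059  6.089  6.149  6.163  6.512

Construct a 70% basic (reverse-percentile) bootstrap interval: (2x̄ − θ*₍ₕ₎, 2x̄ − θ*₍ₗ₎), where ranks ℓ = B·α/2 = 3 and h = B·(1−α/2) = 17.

Percentile endpoints at ranks 3 and 17: θ*₍3₎ = 5.201, θ*₍17₎ = 6.089.
Basic interval reflects these around x̄:
  lower = 2 × 5.848 − 6.089 = 5.607
  upper = 2 × 5.848 − 5.201 = 6.495

(5.607, 6.495)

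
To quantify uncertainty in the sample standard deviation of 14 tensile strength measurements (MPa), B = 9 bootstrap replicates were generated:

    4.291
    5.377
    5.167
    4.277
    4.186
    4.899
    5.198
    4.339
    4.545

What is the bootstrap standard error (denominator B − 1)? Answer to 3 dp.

Bootstrap SE is the standard deviation of the 9 replicate standard deviations.
Mean of replicates: (4.291 + 5.377 + 5.167 + 4.277 + 4.186 + 4.899 + 5.198 + 4.339 + 4.545) / 9 = 42.2790 / 9 = 4.6977
Sum of squared deviations: (−0.4067)² + (+0.6793)² + (+0.4693)² + (−0.4207)² + (−0.5117)² + (+0.2013)² + (+0.5003)² + (−0.3587)² + (−0.1527)² = 1.7287
Variance = 1.7287 / 8 = 0.2161
SE* = √0.2161

SE* = 0.465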